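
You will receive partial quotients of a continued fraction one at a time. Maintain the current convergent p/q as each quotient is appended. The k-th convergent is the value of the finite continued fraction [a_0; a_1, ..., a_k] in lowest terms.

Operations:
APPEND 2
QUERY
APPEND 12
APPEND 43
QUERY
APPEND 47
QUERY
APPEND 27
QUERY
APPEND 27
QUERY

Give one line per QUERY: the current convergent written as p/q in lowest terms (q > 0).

APPEND 2: p_0 = 2·1 + 0 = 2, q_0 = 2·0 + 1 = 1 → 2/1
APPEND 12: p_1 = 12·2 + 1 = 25, q_1 = 12·1 + 0 = 12 → 25/12
APPEND 43: p_2 = 43·25 + 2 = 1077, q_2 = 43·12 + 1 = 517 → 1077/517
APPEND 47: p_3 = 47·1077 + 25 = 50644, q_3 = 47·517 + 12 = 24311 → 50644/24311
APPEND 27: p_4 = 27·50644 + 1077 = 1368465, q_4 = 27·24311 + 517 = 656914 → 1368465/656914
APPEND 27: p_5 = 27·1368465 + 50644 = 36999199, q_5 = 27·656914 + 24311 = 17760989 → 36999199/17760989

2/1
1077/517
50644/24311
1368465/656914
36999199/17760989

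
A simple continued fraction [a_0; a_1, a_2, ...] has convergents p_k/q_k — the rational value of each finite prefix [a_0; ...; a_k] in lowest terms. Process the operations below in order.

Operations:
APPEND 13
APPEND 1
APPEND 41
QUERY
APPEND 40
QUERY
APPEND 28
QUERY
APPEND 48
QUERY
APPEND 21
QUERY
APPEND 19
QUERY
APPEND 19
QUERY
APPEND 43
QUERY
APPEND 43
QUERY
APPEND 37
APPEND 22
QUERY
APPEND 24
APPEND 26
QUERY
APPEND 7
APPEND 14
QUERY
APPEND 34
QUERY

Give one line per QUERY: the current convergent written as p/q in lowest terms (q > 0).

APPEND 13: p_0 = 13·1 + 0 = 13, q_0 = 13·0 + 1 = 1 → 13/1
APPEND 1: p_1 = 1·13 + 1 = 14, q_1 = 1·1 + 0 = 1 → 14/1
APPEND 41: p_2 = 41·14 + 13 = 587, q_2 = 41·1 + 1 = 42 → 587/42
APPEND 40: p_3 = 40·587 + 14 = 23494, q_3 = 40·42 + 1 = 1681 → 23494/1681
APPEND 28: p_4 = 28·23494 + 587 = 658419, q_4 = 28·1681 + 42 = 47110 → 658419/47110
APPEND 48: p_5 = 48·658419 + 23494 = 31627606, q_5 = 48·47110 + 1681 = 2262961 → 31627606/2262961
APPEND 21: p_6 = 21·31627606 + 658419 = 664838145, q_6 = 21·2262961 + 47110 = 47569291 → 664838145/47569291
APPEND 19: p_7 = 19·664838145 + 31627606 = 12663552361, q_7 = 19·47569291 + 2262961 = 906079490 → 12663552361/906079490
APPEND 19: p_8 = 19·12663552361 + 664838145 = 241272333004, q_8 = 19·906079490 + 47569291 = 17263079601 → 241272333004/17263079601
APPEND 43: p_9 = 43·241272333004 + 12663552361 = 10387373871533, q_9 = 43·17263079601 + 906079490 = 743218502333 → 10387373871533/743218502333
APPEND 43: p_10 = 43·10387373871533 + 241272333004 = 446898348808923, q_10 = 43·743218502333 + 17263079601 = 31975658679920 → 446898348808923/31975658679920
APPEND 37: p_11 = 37·446898348808923 + 10387373871533 = 16545626279801684, q_11 = 37·31975658679920 + 743218502333 = 1183842589659373 → 16545626279801684/1183842589659373
APPEND 22: p_12 = 22·16545626279801684 + 446898348808923 = 364450676504445971, q_12 = 22·1183842589659373 + 31975658679920 = 26076512631186126 → 364450676504445971/26076512631186126
APPEND 24: p_13 = 24·364450676504445971 + 16545626279801684 = 8763361862386504988, q_13 = 24·26076512631186126 + 1183842589659373 = 627020145738126397 → 8763361862386504988/627020145738126397
APPEND 26: p_14 = 26·8763361862386504988 + 364450676504445971 = 228211859098553575659, q_14 = 26·627020145738126397 + 26076512631186126 = 16328600301822472448 → 228211859098553575659/16328600301822472448
APPEND 7: p_15 = 7·228211859098553575659 + 8763361862386504988 = 1606246375552261534601, q_15 = 7·16328600301822472448 + 627020145738126397 = 114927222258495433533 → 1606246375552261534601/114927222258495433533
APPEND 14: p_16 = 14·1606246375552261534601 + 228211859098553575659 = 22715661116830215060073, q_16 = 14·114927222258495433533 + 16328600301822472448 = 1625309711920758541910 → 22715661116830215060073/1625309711920758541910
APPEND 34: p_17 = 34·22715661116830215060073 + 1606246375552261534601 = 773938724347779573577083, q_17 = 34·1625309711920758541910 + 114927222258495433533 = 55375457427564285858473 → 773938724347779573577083/55375457427564285858473

587/42
23494/1681
658419/47110
31627606/2262961
664838145/47569291
12663552361/906079490
241272333004/17263079601
10387373871533/743218502333
446898348808923/31975658679920
364450676504445971/26076512631186126
228211859098553575659/16328600301822472448
22715661116830215060073/1625309711920758541910
773938724347779573577083/55375457427564285858473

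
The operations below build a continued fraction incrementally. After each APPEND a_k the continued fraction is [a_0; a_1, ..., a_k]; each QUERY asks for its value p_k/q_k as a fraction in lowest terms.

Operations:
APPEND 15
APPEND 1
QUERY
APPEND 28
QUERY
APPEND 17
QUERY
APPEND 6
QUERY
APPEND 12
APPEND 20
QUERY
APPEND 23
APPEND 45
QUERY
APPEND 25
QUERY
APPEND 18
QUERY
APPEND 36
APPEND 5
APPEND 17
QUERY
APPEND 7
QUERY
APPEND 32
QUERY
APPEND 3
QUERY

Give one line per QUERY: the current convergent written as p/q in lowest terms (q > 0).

APPEND 15: p_0 = 15·1 + 0 = 15, q_0 = 15·0 + 1 = 1 → 15/1
APPEND 1: p_1 = 1·15 + 1 = 16, q_1 = 1·1 + 0 = 1 → 16/1
APPEND 28: p_2 = 28·16 + 15 = 463, q_2 = 28·1 + 1 = 29 → 463/29
APPEND 17: p_3 = 17·463 + 16 = 7887, q_3 = 17·29 + 1 = 494 → 7887/494
APPEND 6: p_4 = 6·7887 + 463 = 47785, q_4 = 6·494 + 29 = 2993 → 47785/2993
APPEND 12: p_5 = 12·47785 + 7887 = 581307, q_5 = 12·2993 + 494 = 36410 → 581307/36410
APPEND 20: p_6 = 20·581307 + 47785 = 11673925, q_6 = 20·36410 + 2993 = 731193 → 11673925/731193
APPEND 23: p_7 = 23·11673925 + 581307 = 269081582, q_7 = 23·731193 + 36410 = 16853849 → 269081582/16853849
APPEND 45: p_8 = 45·269081582 + 11673925 = 12120345115, q_8 = 45·16853849 + 731193 = 759154398 → 12120345115/759154398
APPEND 25: p_9 = 25·12120345115 + 269081582 = 303277709457, q_9 = 25·759154398 + 16853849 = 18995713799 → 303277709457/18995713799
APPEND 18: p_10 = 18·303277709457 + 12120345115 = 5471119115341, q_10 = 18·18995713799 + 759154398 = 342682002780 → 5471119115341/342682002780
APPEND 36: p_11 = 36·5471119115341 + 303277709457 = 197263565861733, q_11 = 36·342682002780 + 18995713799 = 12355547813879 → 197263565861733/12355547813879
APPEND 5: p_12 = 5·197263565861733 + 5471119115341 = 991788948424006, q_12 = 5·12355547813879 + 342682002780 = 62120421072175 → 991788948424006/62120421072175
APPEND 17: p_13 = 17·991788948424006 + 197263565861733 = 17057675689069835, q_13 = 17·62120421072175 + 12355547813879 = 1068402706040854 → 17057675689069835/1068402706040854
APPEND 7: p_14 = 7·17057675689069835 + 991788948424006 = 120395518771912851, q_14 = 7·1068402706040854 + 62120421072175 = 7540939363358153 → 120395518771912851/7540939363358153
APPEND 32: p_15 = 32·120395518771912851 + 17057675689069835 = 3869714276390281067, q_15 = 32·7540939363358153 + 1068402706040854 = 242378462333501750 → 3869714276390281067/242378462333501750
APPEND 3: p_16 = 3·3869714276390281067 + 120395518771912851 = 11729538347942756052, q_16 = 3·242378462333501750 + 7540939363358153 = 734676326363863403 → 11729538347942756052/734676326363863403

16/1
463/29
7887/494
47785/2993
11673925/731193
12120345115/759154398
303277709457/18995713799
5471119115341/342682002780
17057675689069835/1068402706040854
120395518771912851/7540939363358153
3869714276390281067/242378462333501750
11729538347942756052/734676326363863403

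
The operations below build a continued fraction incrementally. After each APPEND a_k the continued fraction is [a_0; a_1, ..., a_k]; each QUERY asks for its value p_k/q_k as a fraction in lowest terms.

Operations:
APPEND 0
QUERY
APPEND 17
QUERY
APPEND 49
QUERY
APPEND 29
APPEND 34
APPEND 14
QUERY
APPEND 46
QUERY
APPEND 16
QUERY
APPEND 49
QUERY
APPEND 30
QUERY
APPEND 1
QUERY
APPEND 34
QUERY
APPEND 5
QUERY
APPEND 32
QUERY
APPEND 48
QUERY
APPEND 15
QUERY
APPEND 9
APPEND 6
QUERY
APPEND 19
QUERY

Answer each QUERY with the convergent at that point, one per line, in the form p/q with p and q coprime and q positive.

APPEND 0: p_0 = 0·1 + 0 = 0, q_0 = 0·0 + 1 = 1 → 0/1
APPEND 17: p_1 = 17·0 + 1 = 1, q_1 = 17·1 + 0 = 17 → 1/17
APPEND 49: p_2 = 49·1 + 0 = 49, q_2 = 49·17 + 1 = 834 → 49/834
APPEND 29: p_3 = 29·49 + 1 = 1422, q_3 = 29·834 + 17 = 24203 → 1422/24203
APPEND 34: p_4 = 34·1422 + 49 = 48397, q_4 = 34·24203 + 834 = 823736 → 48397/823736
APPEND 14: p_5 = 14·48397 + 1422 = 678980, q_5 = 14·823736 + 24203 = 11556507 → 678980/11556507
APPEND 46: p_6 = 46·678980 + 48397 = 31281477, q_6 = 46·11556507 + 823736 = 532423058 → 31281477/532423058
APPEND 16: p_7 = 16·31281477 + 678980 = 501182612, q_7 = 16·532423058 + 11556507 = 8530325435 → 501182612/8530325435
APPEND 49: p_8 = 49·501182612 + 31281477 = 24589229465, q_8 = 49·8530325435 + 532423058 = 418518369373 → 24589229465/418518369373
APPEND 30: p_9 = 30·24589229465 + 501182612 = 738178066562, q_9 = 30·418518369373 + 8530325435 = 12564081406625 → 738178066562/12564081406625
APPEND 1: p_10 = 1·738178066562 + 24589229465 = 762767296027, q_10 = 1·12564081406625 + 418518369373 = 12982599775998 → 762767296027/12982599775998
APPEND 34: p_11 = 34·762767296027 + 738178066562 = 26672266131480, q_11 = 34·12982599775998 + 12564081406625 = 453972473790557 → 26672266131480/453972473790557
APPEND 5: p_12 = 5·26672266131480 + 762767296027 = 134124097953427, q_12 = 5·453972473790557 + 12982599775998 = 2282844968728783 → 134124097953427/2282844968728783
APPEND 32: p_13 = 32·134124097953427 + 26672266131480 = 4318643400641144, q_13 = 32·2282844968728783 + 453972473790557 = 73505011473111613 → 4318643400641144/73505011473111613
APPEND 48: p_14 = 48·4318643400641144 + 134124097953427 = 207429007328728339, q_14 = 48·73505011473111613 + 2282844968728783 = 3530523395678086207 → 207429007328728339/3530523395678086207
APPEND 15: p_15 = 15·207429007328728339 + 4318643400641144 = 3115753753331566229, q_15 = 15·3530523395678086207 + 73505011473111613 = 53031355946644404718 → 3115753753331566229/53031355946644404718
APPEND 9: p_16 = 9·3115753753331566229 + 207429007328728339 = 28249212787312824400, q_16 = 9·53031355946644404718 + 3530523395678086207 = 480812726915477728669 → 28249212787312824400/480812726915477728669
APPEND 6: p_17 = 6·28249212787312824400 + 3115753753331566229 = 172611030477208512629, q_17 = 6·480812726915477728669 + 53031355946644404718 = 2937907717439510776732 → 172611030477208512629/2937907717439510776732
APPEND 19: p_18 = 19·172611030477208512629 + 28249212787312824400 = 3307858791854274564351, q_18 = 19·2937907717439510776732 + 480812726915477728669 = 56301059358266182486577 → 3307858791854274564351/56301059358266182486577

0/1
1/17
49/834
678980/11556507
31281477/532423058
501182612/8530325435
24589229465/418518369373
738178066562/12564081406625
762767296027/12982599775998
26672266131480/453972473790557
134124097953427/2282844968728783
4318643400641144/73505011473111613
207429007328728339/3530523395678086207
3115753753331566229/53031355946644404718
172611030477208512629/2937907717439510776732
3307858791854274564351/56301059358266182486577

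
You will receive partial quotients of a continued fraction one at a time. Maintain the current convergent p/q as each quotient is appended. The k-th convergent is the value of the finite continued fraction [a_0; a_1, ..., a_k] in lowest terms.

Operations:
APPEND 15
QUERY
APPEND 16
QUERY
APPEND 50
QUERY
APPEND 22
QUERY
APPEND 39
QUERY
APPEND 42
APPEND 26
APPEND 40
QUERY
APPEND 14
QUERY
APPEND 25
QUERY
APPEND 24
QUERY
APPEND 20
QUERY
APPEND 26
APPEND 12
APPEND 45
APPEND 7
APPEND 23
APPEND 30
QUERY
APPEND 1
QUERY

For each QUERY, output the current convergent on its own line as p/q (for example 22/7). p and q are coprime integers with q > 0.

APPEND 15: p_0 = 15·1 + 0 = 15, q_0 = 15·0 + 1 = 1 → 15/1
APPEND 16: p_1 = 16·15 + 1 = 241, q_1 = 16·1 + 0 = 16 → 241/16
APPEND 50: p_2 = 50·241 + 15 = 12065, q_2 = 50·16 + 1 = 801 → 12065/801
APPEND 22: p_3 = 22·12065 + 241 = 265671, q_3 = 22·801 + 16 = 17638 → 265671/17638
APPEND 39: p_4 = 39·265671 + 12065 = 10373234, q_4 = 39·17638 + 801 = 688683 → 10373234/688683
APPEND 42: p_5 = 42·10373234 + 265671 = 435941499, q_5 = 42·688683 + 17638 = 28942324 → 435941499/28942324
APPEND 26: p_6 = 26·435941499 + 10373234 = 11344852208, q_6 = 26·28942324 + 688683 = 753189107 → 11344852208/753189107
APPEND 40: p_7 = 40·11344852208 + 435941499 = 454230029819, q_7 = 40·753189107 + 28942324 = 30156506604 → 454230029819/30156506604
APPEND 14: p_8 = 14·454230029819 + 11344852208 = 6370565269674, q_8 = 14·30156506604 + 753189107 = 422944281563 → 6370565269674/422944281563
APPEND 25: p_9 = 25·6370565269674 + 454230029819 = 159718361771669, q_9 = 25·422944281563 + 30156506604 = 10603763545679 → 159718361771669/10603763545679
APPEND 24: p_10 = 24·159718361771669 + 6370565269674 = 3839611247789730, q_10 = 24·10603763545679 + 422944281563 = 254913269377859 → 3839611247789730/254913269377859
APPEND 20: p_11 = 20·3839611247789730 + 159718361771669 = 76951943317566269, q_11 = 20·254913269377859 + 10603763545679 = 5108869151102859 → 76951943317566269/5108869151102859
APPEND 26: p_12 = 26·76951943317566269 + 3839611247789730 = 2004590137504512724, q_12 = 26·5108869151102859 + 254913269377859 = 133085511198052193 → 2004590137504512724/133085511198052193
APPEND 12: p_13 = 12·2004590137504512724 + 76951943317566269 = 24132033593371718957, q_13 = 12·133085511198052193 + 5108869151102859 = 1602135003527729175 → 24132033593371718957/1602135003527729175
APPEND 45: p_14 = 45·24132033593371718957 + 2004590137504512724 = 1087946101839231865789, q_14 = 45·1602135003527729175 + 133085511198052193 = 72229160669945865068 → 1087946101839231865789/72229160669945865068
APPEND 7: p_15 = 7·1087946101839231865789 + 24132033593371718957 = 7639754746467994779480, q_15 = 7·72229160669945865068 + 1602135003527729175 = 507206259693148784651 → 7639754746467994779480/507206259693148784651
APPEND 23: p_16 = 23·7639754746467994779480 + 1087946101839231865789 = 176802305270603111793829, q_16 = 23·507206259693148784651 + 72229160669945865068 = 11737973133612367912041 → 176802305270603111793829/11737973133612367912041
APPEND 30: p_17 = 30·176802305270603111793829 + 7639754746467994779480 = 5311708912864561348594350, q_17 = 30·11737973133612367912041 + 507206259693148784651 = 352646400268064186145881 → 5311708912864561348594350/352646400268064186145881
APPEND 1: p_18 = 1·5311708912864561348594350 + 176802305270603111793829 = 5488511218135164460388179, q_18 = 1·352646400268064186145881 + 11737973133612367912041 = 364384373401676554057922 → 5488511218135164460388179/364384373401676554057922

15/1
241/16
12065/801
265671/17638
10373234/688683
454230029819/30156506604
6370565269674/422944281563
159718361771669/10603763545679
3839611247789730/254913269377859
76951943317566269/5108869151102859
5311708912864561348594350/352646400268064186145881
5488511218135164460388179/364384373401676554057922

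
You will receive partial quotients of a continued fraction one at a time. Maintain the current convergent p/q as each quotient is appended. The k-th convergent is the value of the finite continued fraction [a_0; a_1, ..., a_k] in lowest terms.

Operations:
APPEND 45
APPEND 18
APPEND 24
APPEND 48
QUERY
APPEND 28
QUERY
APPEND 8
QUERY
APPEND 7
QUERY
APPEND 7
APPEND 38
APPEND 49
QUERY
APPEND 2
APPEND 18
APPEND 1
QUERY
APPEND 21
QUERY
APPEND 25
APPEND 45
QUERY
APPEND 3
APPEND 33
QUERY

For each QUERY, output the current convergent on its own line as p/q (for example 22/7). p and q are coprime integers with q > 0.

937243/20802
26262313/582889
211035747/4683914
1503512542/33370287
20074138771441/445543188612
790671099021099/17548853607727
17354206443714196/385174605137409
19576416655078134151/434496303797070249
1971984977970145323067/43767978541114442316

APPEND 45: p_0 = 45·1 + 0 = 45, q_0 = 45·0 + 1 = 1 → 45/1
APPEND 18: p_1 = 18·45 + 1 = 811, q_1 = 18·1 + 0 = 18 → 811/18
APPEND 24: p_2 = 24·811 + 45 = 19509, q_2 = 24·18 + 1 = 433 → 19509/433
APPEND 48: p_3 = 48·19509 + 811 = 937243, q_3 = 48·433 + 18 = 20802 → 937243/20802
APPEND 28: p_4 = 28·937243 + 19509 = 26262313, q_4 = 28·20802 + 433 = 582889 → 26262313/582889
APPEND 8: p_5 = 8·26262313 + 937243 = 211035747, q_5 = 8·582889 + 20802 = 4683914 → 211035747/4683914
APPEND 7: p_6 = 7·211035747 + 26262313 = 1503512542, q_6 = 7·4683914 + 582889 = 33370287 → 1503512542/33370287
APPEND 7: p_7 = 7·1503512542 + 211035747 = 10735623541, q_7 = 7·33370287 + 4683914 = 238275923 → 10735623541/238275923
APPEND 38: p_8 = 38·10735623541 + 1503512542 = 409457207100, q_8 = 38·238275923 + 33370287 = 9087855361 → 409457207100/9087855361
APPEND 49: p_9 = 49·409457207100 + 10735623541 = 20074138771441, q_9 = 49·9087855361 + 238275923 = 445543188612 → 20074138771441/445543188612
APPEND 2: p_10 = 2·20074138771441 + 409457207100 = 40557734749982, q_10 = 2·445543188612 + 9087855361 = 900174232585 → 40557734749982/900174232585
APPEND 18: p_11 = 18·40557734749982 + 20074138771441 = 750113364271117, q_11 = 18·900174232585 + 445543188612 = 16648679375142 → 750113364271117/16648679375142
APPEND 1: p_12 = 1·750113364271117 + 40557734749982 = 790671099021099, q_12 = 1·16648679375142 + 900174232585 = 17548853607727 → 790671099021099/17548853607727
APPEND 21: p_13 = 21·790671099021099 + 750113364271117 = 17354206443714196, q_13 = 21·17548853607727 + 16648679375142 = 385174605137409 → 17354206443714196/385174605137409
APPEND 25: p_14 = 25·17354206443714196 + 790671099021099 = 434645832191875999, q_14 = 25·385174605137409 + 17548853607727 = 9646913982042952 → 434645832191875999/9646913982042952
APPEND 45: p_15 = 45·434645832191875999 + 17354206443714196 = 19576416655078134151, q_15 = 45·9646913982042952 + 385174605137409 = 434496303797070249 → 19576416655078134151/434496303797070249
APPEND 3: p_16 = 3·19576416655078134151 + 434645832191875999 = 59163895797426278452, q_16 = 3·434496303797070249 + 9646913982042952 = 1313135825373253699 → 59163895797426278452/1313135825373253699
APPEND 33: p_17 = 33·59163895797426278452 + 19576416655078134151 = 1971984977970145323067, q_17 = 33·1313135825373253699 + 434496303797070249 = 43767978541114442316 → 1971984977970145323067/43767978541114442316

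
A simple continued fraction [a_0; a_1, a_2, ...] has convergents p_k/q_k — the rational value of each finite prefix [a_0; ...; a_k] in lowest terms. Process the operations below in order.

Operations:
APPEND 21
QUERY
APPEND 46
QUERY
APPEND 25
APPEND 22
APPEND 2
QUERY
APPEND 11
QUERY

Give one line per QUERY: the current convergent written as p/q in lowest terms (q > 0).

21/1
967/46
1090754/51887
12531573/596125

APPEND 21: p_0 = 21·1 + 0 = 21, q_0 = 21·0 + 1 = 1 → 21/1
APPEND 46: p_1 = 46·21 + 1 = 967, q_1 = 46·1 + 0 = 46 → 967/46
APPEND 25: p_2 = 25·967 + 21 = 24196, q_2 = 25·46 + 1 = 1151 → 24196/1151
APPEND 22: p_3 = 22·24196 + 967 = 533279, q_3 = 22·1151 + 46 = 25368 → 533279/25368
APPEND 2: p_4 = 2·533279 + 24196 = 1090754, q_4 = 2·25368 + 1151 = 51887 → 1090754/51887
APPEND 11: p_5 = 11·1090754 + 533279 = 12531573, q_5 = 11·51887 + 25368 = 596125 → 12531573/596125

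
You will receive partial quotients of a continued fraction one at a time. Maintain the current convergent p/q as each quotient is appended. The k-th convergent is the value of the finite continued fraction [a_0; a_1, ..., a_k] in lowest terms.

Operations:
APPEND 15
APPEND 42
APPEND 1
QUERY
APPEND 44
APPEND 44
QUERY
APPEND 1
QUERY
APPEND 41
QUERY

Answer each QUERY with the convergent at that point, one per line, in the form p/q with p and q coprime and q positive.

646/43
1279066/85139
1308121/87073
54912027/3655132

APPEND 15: p_0 = 15·1 + 0 = 15, q_0 = 15·0 + 1 = 1 → 15/1
APPEND 42: p_1 = 42·15 + 1 = 631, q_1 = 42·1 + 0 = 42 → 631/42
APPEND 1: p_2 = 1·631 + 15 = 646, q_2 = 1·42 + 1 = 43 → 646/43
APPEND 44: p_3 = 44·646 + 631 = 29055, q_3 = 44·43 + 42 = 1934 → 29055/1934
APPEND 44: p_4 = 44·29055 + 646 = 1279066, q_4 = 44·1934 + 43 = 85139 → 1279066/85139
APPEND 1: p_5 = 1·1279066 + 29055 = 1308121, q_5 = 1·85139 + 1934 = 87073 → 1308121/87073
APPEND 41: p_6 = 41·1308121 + 1279066 = 54912027, q_6 = 41·87073 + 85139 = 3655132 → 54912027/3655132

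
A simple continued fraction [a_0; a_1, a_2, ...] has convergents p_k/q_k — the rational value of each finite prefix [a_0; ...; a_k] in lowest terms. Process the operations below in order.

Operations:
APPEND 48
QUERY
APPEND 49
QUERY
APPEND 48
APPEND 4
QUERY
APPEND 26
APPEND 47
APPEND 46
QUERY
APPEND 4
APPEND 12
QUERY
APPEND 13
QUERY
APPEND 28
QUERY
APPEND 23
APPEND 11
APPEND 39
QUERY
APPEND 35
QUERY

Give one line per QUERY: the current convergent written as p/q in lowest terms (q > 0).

APPEND 48: p_0 = 48·1 + 0 = 48, q_0 = 48·0 + 1 = 1 → 48/1
APPEND 49: p_1 = 49·48 + 1 = 2353, q_1 = 49·1 + 0 = 49 → 2353/49
APPEND 48: p_2 = 48·2353 + 48 = 112992, q_2 = 48·49 + 1 = 2353 → 112992/2353
APPEND 4: p_3 = 4·112992 + 2353 = 454321, q_3 = 4·2353 + 49 = 9461 → 454321/9461
APPEND 26: p_4 = 26·454321 + 112992 = 11925338, q_4 = 26·9461 + 2353 = 248339 → 11925338/248339
APPEND 47: p_5 = 47·11925338 + 454321 = 560945207, q_5 = 47·248339 + 9461 = 11681394 → 560945207/11681394
APPEND 46: p_6 = 46·560945207 + 11925338 = 25815404860, q_6 = 46·11681394 + 248339 = 537592463 → 25815404860/537592463
APPEND 4: p_7 = 4·25815404860 + 560945207 = 103822564647, q_7 = 4·537592463 + 11681394 = 2162051246 → 103822564647/2162051246
APPEND 12: p_8 = 12·103822564647 + 25815404860 = 1271686180624, q_8 = 12·2162051246 + 537592463 = 26482207415 → 1271686180624/26482207415
APPEND 13: p_9 = 13·1271686180624 + 103822564647 = 16635742912759, q_9 = 13·26482207415 + 2162051246 = 346430747641 → 16635742912759/346430747641
APPEND 28: p_10 = 28·16635742912759 + 1271686180624 = 467072487737876, q_10 = 28·346430747641 + 26482207415 = 9726543141363 → 467072487737876/9726543141363
APPEND 23: p_11 = 23·467072487737876 + 16635742912759 = 10759302960883907, q_11 = 23·9726543141363 + 346430747641 = 224056922998990 → 10759302960883907/224056922998990
APPEND 11: p_12 = 11·10759302960883907 + 467072487737876 = 118819405057460853, q_12 = 11·224056922998990 + 9726543141363 = 2474352696130253 → 118819405057460853/2474352696130253
APPEND 39: p_13 = 39·118819405057460853 + 10759302960883907 = 4644716100201857174, q_13 = 39·2474352696130253 + 224056922998990 = 96723812072078857 → 4644716100201857174/96723812072078857
APPEND 35: p_14 = 35·4644716100201857174 + 118819405057460853 = 162683882912122461943, q_14 = 35·96723812072078857 + 2474352696130253 = 3387807775218890248 → 162683882912122461943/3387807775218890248

48/1
2353/49
454321/9461
25815404860/537592463
1271686180624/26482207415
16635742912759/346430747641
467072487737876/9726543141363
4644716100201857174/96723812072078857
162683882912122461943/3387807775218890248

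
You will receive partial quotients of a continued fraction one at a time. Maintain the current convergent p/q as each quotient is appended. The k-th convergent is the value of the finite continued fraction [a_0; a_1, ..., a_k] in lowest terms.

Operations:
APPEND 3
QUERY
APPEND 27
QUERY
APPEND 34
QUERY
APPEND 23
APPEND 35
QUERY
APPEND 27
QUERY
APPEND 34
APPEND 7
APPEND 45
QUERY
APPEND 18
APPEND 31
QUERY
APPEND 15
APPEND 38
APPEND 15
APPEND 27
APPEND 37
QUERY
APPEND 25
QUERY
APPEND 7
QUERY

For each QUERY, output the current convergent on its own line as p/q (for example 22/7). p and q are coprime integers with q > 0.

APPEND 3: p_0 = 3·1 + 0 = 3, q_0 = 3·0 + 1 = 1 → 3/1
APPEND 27: p_1 = 27·3 + 1 = 82, q_1 = 27·1 + 0 = 27 → 82/27
APPEND 34: p_2 = 34·82 + 3 = 2791, q_2 = 34·27 + 1 = 919 → 2791/919
APPEND 23: p_3 = 23·2791 + 82 = 64275, q_3 = 23·919 + 27 = 21164 → 64275/21164
APPEND 35: p_4 = 35·64275 + 2791 = 2252416, q_4 = 35·21164 + 919 = 741659 → 2252416/741659
APPEND 27: p_5 = 27·2252416 + 64275 = 60879507, q_5 = 27·741659 + 21164 = 20045957 → 60879507/20045957
APPEND 34: p_6 = 34·60879507 + 2252416 = 2072155654, q_6 = 34·20045957 + 741659 = 682304197 → 2072155654/682304197
APPEND 7: p_7 = 7·2072155654 + 60879507 = 14565969085, q_7 = 7·682304197 + 20045957 = 4796175336 → 14565969085/4796175336
APPEND 45: p_8 = 45·14565969085 + 2072155654 = 657540764479, q_8 = 45·4796175336 + 682304197 = 216510194317 → 657540764479/216510194317
APPEND 18: p_9 = 18·657540764479 + 14565969085 = 11850299729707, q_9 = 18·216510194317 + 4796175336 = 3901979673042 → 11850299729707/3901979673042
APPEND 31: p_10 = 31·11850299729707 + 657540764479 = 368016832385396, q_10 = 31·3901979673042 + 216510194317 = 121177880058619 → 368016832385396/121177880058619
APPEND 15: p_11 = 15·368016832385396 + 11850299729707 = 5532102785510647, q_11 = 15·121177880058619 + 3901979673042 = 1821570180552327 → 5532102785510647/1821570180552327
APPEND 38: p_12 = 38·5532102785510647 + 368016832385396 = 210587922681789982, q_12 = 38·1821570180552327 + 121177880058619 = 69340844741047045 → 210587922681789982/69340844741047045
APPEND 15: p_13 = 15·210587922681789982 + 5532102785510647 = 3164350943012360377, q_13 = 15·69340844741047045 + 1821570180552327 = 1041934241296258002 → 3164350943012360377/1041934241296258002
APPEND 27: p_14 = 27·3164350943012360377 + 210587922681789982 = 85648063384015520161, q_14 = 27·1041934241296258002 + 69340844741047045 = 28201565359740013099 → 85648063384015520161/28201565359740013099
APPEND 37: p_15 = 37·85648063384015520161 + 3164350943012360377 = 3172142696151586606334, q_15 = 37·28201565359740013099 + 1041934241296258002 = 1044499852551676742665 → 3172142696151586606334/1044499852551676742665
APPEND 25: p_16 = 25·3172142696151586606334 + 85648063384015520161 = 79389215467173680678511, q_16 = 25·1044499852551676742665 + 28201565359740013099 = 26140697879151658579724 → 79389215467173680678511/26140697879151658579724
APPEND 7: p_17 = 7·79389215467173680678511 + 3172142696151586606334 = 558896650966367351355911, q_17 = 7·26140697879151658579724 + 1044499852551676742665 = 184029385006613286800733 → 558896650966367351355911/184029385006613286800733

3/1
82/27
2791/919
2252416/741659
60879507/20045957
657540764479/216510194317
368016832385396/121177880058619
3172142696151586606334/1044499852551676742665
79389215467173680678511/26140697879151658579724
558896650966367351355911/184029385006613286800733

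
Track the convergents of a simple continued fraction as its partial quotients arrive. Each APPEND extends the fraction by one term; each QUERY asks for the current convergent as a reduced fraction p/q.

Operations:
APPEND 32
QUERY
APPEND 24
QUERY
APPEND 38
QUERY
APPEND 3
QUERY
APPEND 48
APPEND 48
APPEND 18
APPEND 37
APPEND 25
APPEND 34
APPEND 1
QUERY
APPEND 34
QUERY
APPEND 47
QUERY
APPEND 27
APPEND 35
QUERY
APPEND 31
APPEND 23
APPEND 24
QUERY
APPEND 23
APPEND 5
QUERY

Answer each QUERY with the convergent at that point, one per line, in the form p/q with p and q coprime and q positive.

32/1
769/24
29254/913
88531/2763
120321671821208/3755168011997
4207824671849317/131323712251106
197888081248739107/6175969643813979
187349398724821921317/5847063612976812844
3219184121777186379527857/100468827068737607475015
374094810405993348881931792/11675277148559860640236805

APPEND 32: p_0 = 32·1 + 0 = 32, q_0 = 32·0 + 1 = 1 → 32/1
APPEND 24: p_1 = 24·32 + 1 = 769, q_1 = 24·1 + 0 = 24 → 769/24
APPEND 38: p_2 = 38·769 + 32 = 29254, q_2 = 38·24 + 1 = 913 → 29254/913
APPEND 3: p_3 = 3·29254 + 769 = 88531, q_3 = 3·913 + 24 = 2763 → 88531/2763
APPEND 48: p_4 = 48·88531 + 29254 = 4278742, q_4 = 48·2763 + 913 = 133537 → 4278742/133537
APPEND 48: p_5 = 48·4278742 + 88531 = 205468147, q_5 = 48·133537 + 2763 = 6412539 → 205468147/6412539
APPEND 18: p_6 = 18·205468147 + 4278742 = 3702705388, q_6 = 18·6412539 + 133537 = 115559239 → 3702705388/115559239
APPEND 37: p_7 = 37·3702705388 + 205468147 = 137205567503, q_7 = 37·115559239 + 6412539 = 4282104382 → 137205567503/4282104382
APPEND 25: p_8 = 25·137205567503 + 3702705388 = 3433841892963, q_8 = 25·4282104382 + 115559239 = 107168168789 → 3433841892963/107168168789
APPEND 34: p_9 = 34·3433841892963 + 137205567503 = 116887829928245, q_9 = 34·107168168789 + 4282104382 = 3647999843208 → 116887829928245/3647999843208
APPEND 1: p_10 = 1·116887829928245 + 3433841892963 = 120321671821208, q_10 = 1·3647999843208 + 107168168789 = 3755168011997 → 120321671821208/3755168011997
APPEND 34: p_11 = 34·120321671821208 + 116887829928245 = 4207824671849317, q_11 = 34·3755168011997 + 3647999843208 = 131323712251106 → 4207824671849317/131323712251106
APPEND 47: p_12 = 47·4207824671849317 + 120321671821208 = 197888081248739107, q_12 = 47·131323712251106 + 3755168011997 = 6175969643813979 → 197888081248739107/6175969643813979
APPEND 27: p_13 = 27·197888081248739107 + 4207824671849317 = 5347186018387805206, q_13 = 27·6175969643813979 + 131323712251106 = 166882504095228539 → 5347186018387805206/166882504095228539
APPEND 35: p_14 = 35·5347186018387805206 + 197888081248739107 = 187349398724821921317, q_14 = 35·166882504095228539 + 6175969643813979 = 5847063612976812844 → 187349398724821921317/5847063612976812844
APPEND 31: p_15 = 31·187349398724821921317 + 5347186018387805206 = 5813178546487867366033, q_15 = 31·5847063612976812844 + 166882504095228539 = 181425854506376426703 → 5813178546487867366033/181425854506376426703
APPEND 23: p_16 = 23·5813178546487867366033 + 187349398724821921317 = 133890455967945771340076, q_16 = 23·181425854506376426703 + 5847063612976812844 = 4178641717259634627013 → 133890455967945771340076/4178641717259634627013
APPEND 24: p_17 = 24·133890455967945771340076 + 5813178546487867366033 = 3219184121777186379527857, q_17 = 24·4178641717259634627013 + 181425854506376426703 = 100468827068737607475015 → 3219184121777186379527857/100468827068737607475015
APPEND 23: p_18 = 23·3219184121777186379527857 + 133890455967945771340076 = 74175125256843232500480787, q_18 = 23·100468827068737607475015 + 4178641717259634627013 = 2314961664298224606552358 → 74175125256843232500480787/2314961664298224606552358
APPEND 5: p_19 = 5·74175125256843232500480787 + 3219184121777186379527857 = 374094810405993348881931792, q_19 = 5·2314961664298224606552358 + 100468827068737607475015 = 11675277148559860640236805 → 374094810405993348881931792/11675277148559860640236805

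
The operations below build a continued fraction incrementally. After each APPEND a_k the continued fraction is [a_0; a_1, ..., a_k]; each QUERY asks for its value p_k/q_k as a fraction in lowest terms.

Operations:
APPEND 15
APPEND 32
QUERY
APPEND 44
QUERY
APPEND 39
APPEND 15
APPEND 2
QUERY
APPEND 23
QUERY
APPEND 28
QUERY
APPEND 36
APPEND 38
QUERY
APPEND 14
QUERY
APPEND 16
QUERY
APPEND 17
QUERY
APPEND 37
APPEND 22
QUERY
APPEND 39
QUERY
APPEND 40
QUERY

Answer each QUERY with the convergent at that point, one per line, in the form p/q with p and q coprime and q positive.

APPEND 15: p_0 = 15·1 + 0 = 15, q_0 = 15·0 + 1 = 1 → 15/1
APPEND 32: p_1 = 32·15 + 1 = 481, q_1 = 32·1 + 0 = 32 → 481/32
APPEND 44: p_2 = 44·481 + 15 = 21179, q_2 = 44·32 + 1 = 1409 → 21179/1409
APPEND 39: p_3 = 39·21179 + 481 = 826462, q_3 = 39·1409 + 32 = 54983 → 826462/54983
APPEND 15: p_4 = 15·826462 + 21179 = 12418109, q_4 = 15·54983 + 1409 = 826154 → 12418109/826154
APPEND 2: p_5 = 2·12418109 + 826462 = 25662680, q_5 = 2·826154 + 54983 = 1707291 → 25662680/1707291
APPEND 23: p_6 = 23·25662680 + 12418109 = 602659749, q_6 = 23·1707291 + 826154 = 40093847 → 602659749/40093847
APPEND 28: p_7 = 28·602659749 + 25662680 = 16900135652, q_7 = 28·40093847 + 1707291 = 1124335007 → 16900135652/1124335007
APPEND 36: p_8 = 36·16900135652 + 602659749 = 609007543221, q_8 = 36·1124335007 + 40093847 = 40516154099 → 609007543221/40516154099
APPEND 38: p_9 = 38·609007543221 + 16900135652 = 23159186778050, q_9 = 38·40516154099 + 1124335007 = 1540738190769 → 23159186778050/1540738190769
APPEND 14: p_10 = 14·23159186778050 + 609007543221 = 324837622435921, q_10 = 14·1540738190769 + 40516154099 = 21610850824865 → 324837622435921/21610850824865
APPEND 16: p_11 = 16·324837622435921 + 23159186778050 = 5220561145752786, q_11 = 16·21610850824865 + 1540738190769 = 347314351388609 → 5220561145752786/347314351388609
APPEND 17: p_12 = 17·5220561145752786 + 324837622435921 = 89074377100233283, q_12 = 17·347314351388609 + 21610850824865 = 5925954824431218 → 89074377100233283/5925954824431218
APPEND 37: p_13 = 37·89074377100233283 + 5220561145752786 = 3300972513854384257, q_13 = 37·5925954824431218 + 347314351388609 = 219607642855343675 → 3300972513854384257/219607642855343675
APPEND 22: p_14 = 22·3300972513854384257 + 89074377100233283 = 72710469681896686937, q_14 = 22·219607642855343675 + 5925954824431218 = 4837294097641992068 → 72710469681896686937/4837294097641992068
APPEND 39: p_15 = 39·72710469681896686937 + 3300972513854384257 = 2839009290107825174800, q_15 = 39·4837294097641992068 + 219607642855343675 = 188874077450893034327 → 2839009290107825174800/188874077450893034327
APPEND 40: p_16 = 40·2839009290107825174800 + 72710469681896686937 = 113633082073994903678937, q_16 = 40·188874077450893034327 + 4837294097641992068 = 7559800392133363365148 → 113633082073994903678937/7559800392133363365148

481/32
21179/1409
25662680/1707291
602659749/40093847
16900135652/1124335007
23159186778050/1540738190769
324837622435921/21610850824865
5220561145752786/347314351388609
89074377100233283/5925954824431218
72710469681896686937/4837294097641992068
2839009290107825174800/188874077450893034327
113633082073994903678937/7559800392133363365148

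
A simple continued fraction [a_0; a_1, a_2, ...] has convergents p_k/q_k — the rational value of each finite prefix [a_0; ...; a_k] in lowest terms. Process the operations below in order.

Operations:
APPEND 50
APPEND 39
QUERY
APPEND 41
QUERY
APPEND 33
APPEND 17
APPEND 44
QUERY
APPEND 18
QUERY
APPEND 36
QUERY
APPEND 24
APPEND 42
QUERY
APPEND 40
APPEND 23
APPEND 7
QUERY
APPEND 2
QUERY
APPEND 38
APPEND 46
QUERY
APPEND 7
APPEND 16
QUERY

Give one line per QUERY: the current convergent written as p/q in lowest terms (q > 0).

1951/39
80041/1600
1983356500/39646811
35745433209/714542461
1288818952024/25763175407
1301919630786994/26025054769025
8450569363760879248/168924813268526273
18100918957683061025/361832939686625838
32047233447720674178133/640616352922260799220
3632477947428527657300197/72612345104557235241732

APPEND 50: p_0 = 50·1 + 0 = 50, q_0 = 50·0 + 1 = 1 → 50/1
APPEND 39: p_1 = 39·50 + 1 = 1951, q_1 = 39·1 + 0 = 39 → 1951/39
APPEND 41: p_2 = 41·1951 + 50 = 80041, q_2 = 41·39 + 1 = 1600 → 80041/1600
APPEND 33: p_3 = 33·80041 + 1951 = 2643304, q_3 = 33·1600 + 39 = 52839 → 2643304/52839
APPEND 17: p_4 = 17·2643304 + 80041 = 45016209, q_4 = 17·52839 + 1600 = 899863 → 45016209/899863
APPEND 44: p_5 = 44·45016209 + 2643304 = 1983356500, q_5 = 44·899863 + 52839 = 39646811 → 1983356500/39646811
APPEND 18: p_6 = 18·1983356500 + 45016209 = 35745433209, q_6 = 18·39646811 + 899863 = 714542461 → 35745433209/714542461
APPEND 36: p_7 = 36·35745433209 + 1983356500 = 1288818952024, q_7 = 36·714542461 + 39646811 = 25763175407 → 1288818952024/25763175407
APPEND 24: p_8 = 24·1288818952024 + 35745433209 = 30967400281785, q_8 = 24·25763175407 + 714542461 = 619030752229 → 30967400281785/619030752229
APPEND 42: p_9 = 42·30967400281785 + 1288818952024 = 1301919630786994, q_9 = 42·619030752229 + 25763175407 = 26025054769025 → 1301919630786994/26025054769025
APPEND 40: p_10 = 40·1301919630786994 + 30967400281785 = 52107752631761545, q_10 = 40·26025054769025 + 619030752229 = 1041621221513229 → 52107752631761545/1041621221513229
APPEND 23: p_11 = 23·52107752631761545 + 1301919630786994 = 1199780230161302529, q_11 = 23·1041621221513229 + 26025054769025 = 23983313149573292 → 1199780230161302529/23983313149573292
APPEND 7: p_12 = 7·1199780230161302529 + 52107752631761545 = 8450569363760879248, q_12 = 7·23983313149573292 + 1041621221513229 = 168924813268526273 → 8450569363760879248/168924813268526273
APPEND 2: p_13 = 2·8450569363760879248 + 1199780230161302529 = 18100918957683061025, q_13 = 2·168924813268526273 + 23983313149573292 = 361832939686625838 → 18100918957683061025/361832939686625838
APPEND 38: p_14 = 38·18100918957683061025 + 8450569363760879248 = 696285489755717198198, q_14 = 38·361832939686625838 + 168924813268526273 = 13918576521360308117 → 696285489755717198198/13918576521360308117
APPEND 46: p_15 = 46·696285489755717198198 + 18100918957683061025 = 32047233447720674178133, q_15 = 46·13918576521360308117 + 361832939686625838 = 640616352922260799220 → 32047233447720674178133/640616352922260799220
APPEND 7: p_16 = 7·32047233447720674178133 + 696285489755717198198 = 225026919623800436445129, q_16 = 7·640616352922260799220 + 13918576521360308117 = 4498233046977185902657 → 225026919623800436445129/4498233046977185902657
APPEND 16: p_17 = 16·225026919623800436445129 + 32047233447720674178133 = 3632477947428527657300197, q_17 = 16·4498233046977185902657 + 640616352922260799220 = 72612345104557235241732 → 3632477947428527657300197/72612345104557235241732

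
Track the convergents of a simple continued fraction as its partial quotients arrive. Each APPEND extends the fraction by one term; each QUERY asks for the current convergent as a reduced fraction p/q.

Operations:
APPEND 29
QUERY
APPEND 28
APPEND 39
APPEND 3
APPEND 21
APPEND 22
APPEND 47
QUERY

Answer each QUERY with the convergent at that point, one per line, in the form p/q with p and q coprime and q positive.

APPEND 29: p_0 = 29·1 + 0 = 29, q_0 = 29·0 + 1 = 1 → 29/1
APPEND 28: p_1 = 28·29 + 1 = 813, q_1 = 28·1 + 0 = 28 → 813/28
APPEND 39: p_2 = 39·813 + 29 = 31736, q_2 = 39·28 + 1 = 1093 → 31736/1093
APPEND 3: p_3 = 3·31736 + 813 = 96021, q_3 = 3·1093 + 28 = 3307 → 96021/3307
APPEND 21: p_4 = 21·96021 + 31736 = 2048177, q_4 = 21·3307 + 1093 = 70540 → 2048177/70540
APPEND 22: p_5 = 22·2048177 + 96021 = 45155915, q_5 = 22·70540 + 3307 = 1555187 → 45155915/1555187
APPEND 47: p_6 = 47·45155915 + 2048177 = 2124376182, q_6 = 47·1555187 + 70540 = 73164329 → 2124376182/73164329

29/1
2124376182/73164329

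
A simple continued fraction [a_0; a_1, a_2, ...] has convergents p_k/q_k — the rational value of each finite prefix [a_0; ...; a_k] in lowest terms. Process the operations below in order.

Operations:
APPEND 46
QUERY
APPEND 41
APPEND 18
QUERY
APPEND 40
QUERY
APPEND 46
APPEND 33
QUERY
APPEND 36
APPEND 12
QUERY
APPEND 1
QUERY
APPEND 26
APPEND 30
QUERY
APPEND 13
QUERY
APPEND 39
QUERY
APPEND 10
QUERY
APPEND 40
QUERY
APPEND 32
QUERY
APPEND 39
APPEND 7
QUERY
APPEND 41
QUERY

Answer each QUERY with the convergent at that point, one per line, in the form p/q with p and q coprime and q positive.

46/1
34012/739
1362367/29601
2070557869/44988306
897303992005/19496285118
971906778183/21117226519
785978313521073/17077442464879
10243884955998712/222575296218039
400297491597470841/8697513994968400
4013218800930707122/87197715245902039
160929049528825755721/3496606123831049960
5153742803723354890194/111978593677839500759
1413252031566901020203203/30706610910594840557686
58144490192637681494804610/1263341709093948034444687

APPEND 46: p_0 = 46·1 + 0 = 46, q_0 = 46·0 + 1 = 1 → 46/1
APPEND 41: p_1 = 41·46 + 1 = 1887, q_1 = 41·1 + 0 = 41 → 1887/41
APPEND 18: p_2 = 18·1887 + 46 = 34012, q_2 = 18·41 + 1 = 739 → 34012/739
APPEND 40: p_3 = 40·34012 + 1887 = 1362367, q_3 = 40·739 + 41 = 29601 → 1362367/29601
APPEND 46: p_4 = 46·1362367 + 34012 = 62702894, q_4 = 46·29601 + 739 = 1362385 → 62702894/1362385
APPEND 33: p_5 = 33·62702894 + 1362367 = 2070557869, q_5 = 33·1362385 + 29601 = 44988306 → 2070557869/44988306
APPEND 36: p_6 = 36·2070557869 + 62702894 = 74602786178, q_6 = 36·44988306 + 1362385 = 1620941401 → 74602786178/1620941401
APPEND 12: p_7 = 12·74602786178 + 2070557869 = 897303992005, q_7 = 12·1620941401 + 44988306 = 19496285118 → 897303992005/19496285118
APPEND 1: p_8 = 1·897303992005 + 74602786178 = 971906778183, q_8 = 1·19496285118 + 1620941401 = 21117226519 → 971906778183/21117226519
APPEND 26: p_9 = 26·971906778183 + 897303992005 = 26166880224763, q_9 = 26·21117226519 + 19496285118 = 568544174612 → 26166880224763/568544174612
APPEND 30: p_10 = 30·26166880224763 + 971906778183 = 785978313521073, q_10 = 30·568544174612 + 21117226519 = 17077442464879 → 785978313521073/17077442464879
APPEND 13: p_11 = 13·785978313521073 + 26166880224763 = 10243884955998712, q_11 = 13·17077442464879 + 568544174612 = 222575296218039 → 10243884955998712/222575296218039
APPEND 39: p_12 = 39·10243884955998712 + 785978313521073 = 400297491597470841, q_12 = 39·222575296218039 + 17077442464879 = 8697513994968400 → 400297491597470841/8697513994968400
APPEND 10: p_13 = 10·400297491597470841 + 10243884955998712 = 4013218800930707122, q_13 = 10·8697513994968400 + 222575296218039 = 87197715245902039 → 4013218800930707122/87197715245902039
APPEND 40: p_14 = 40·4013218800930707122 + 400297491597470841 = 160929049528825755721, q_14 = 40·87197715245902039 + 8697513994968400 = 3496606123831049960 → 160929049528825755721/3496606123831049960
APPEND 32: p_15 = 32·160929049528825755721 + 4013218800930707122 = 5153742803723354890194, q_15 = 32·3496606123831049960 + 87197715245902039 = 111978593677839500759 → 5153742803723354890194/111978593677839500759
APPEND 39: p_16 = 39·5153742803723354890194 + 160929049528825755721 = 201156898394739666473287, q_16 = 39·111978593677839500759 + 3496606123831049960 = 4370661759559571579561 → 201156898394739666473287/4370661759559571579561
APPEND 7: p_17 = 7·201156898394739666473287 + 5153742803723354890194 = 1413252031566901020203203, q_17 = 7·4370661759559571579561 + 111978593677839500759 = 30706610910594840557686 → 1413252031566901020203203/30706610910594840557686
APPEND 41: p_18 = 41·1413252031566901020203203 + 201156898394739666473287 = 58144490192637681494804610, q_18 = 41·30706610910594840557686 + 4370661759559571579561 = 1263341709093948034444687 → 58144490192637681494804610/1263341709093948034444687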